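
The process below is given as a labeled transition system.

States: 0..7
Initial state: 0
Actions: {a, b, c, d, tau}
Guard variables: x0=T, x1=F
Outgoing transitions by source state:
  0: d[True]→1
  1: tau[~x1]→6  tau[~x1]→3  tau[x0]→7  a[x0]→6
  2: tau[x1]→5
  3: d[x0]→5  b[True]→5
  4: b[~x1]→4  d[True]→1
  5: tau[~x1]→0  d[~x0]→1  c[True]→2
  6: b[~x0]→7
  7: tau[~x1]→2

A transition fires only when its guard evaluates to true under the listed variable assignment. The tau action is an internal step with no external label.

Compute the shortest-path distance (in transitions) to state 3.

Answer: 2

Analysis:
Layered search for 3:
  depth 0: {0}
  depth 1: {1}
  depth 2: {3,6,7}
3 enters at depth 2; path d·tau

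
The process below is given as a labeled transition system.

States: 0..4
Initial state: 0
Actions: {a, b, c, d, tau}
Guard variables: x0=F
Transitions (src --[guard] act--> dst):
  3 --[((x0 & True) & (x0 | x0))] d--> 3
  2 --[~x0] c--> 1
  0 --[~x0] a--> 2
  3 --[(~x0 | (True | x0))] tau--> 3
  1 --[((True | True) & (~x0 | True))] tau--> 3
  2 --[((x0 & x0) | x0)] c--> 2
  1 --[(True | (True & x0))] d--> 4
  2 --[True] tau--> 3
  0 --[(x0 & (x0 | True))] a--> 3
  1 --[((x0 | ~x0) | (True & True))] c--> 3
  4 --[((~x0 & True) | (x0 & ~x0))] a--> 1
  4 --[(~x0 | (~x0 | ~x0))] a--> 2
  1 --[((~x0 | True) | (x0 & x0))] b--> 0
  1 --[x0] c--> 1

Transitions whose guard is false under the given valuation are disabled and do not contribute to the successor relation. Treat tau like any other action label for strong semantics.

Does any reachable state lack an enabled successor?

Answer: DEADLOCK-FREE

Analysis:
Reachable = {0,1,2,3,4}
  0: a→2  [1 out]
  1: b→0  c→3  d→4  tau→3  [4 out]
  2: c→1  tau→3  [2 out]
  3: tau→3  [1 out]
  4: a→1  a→2  [2 out]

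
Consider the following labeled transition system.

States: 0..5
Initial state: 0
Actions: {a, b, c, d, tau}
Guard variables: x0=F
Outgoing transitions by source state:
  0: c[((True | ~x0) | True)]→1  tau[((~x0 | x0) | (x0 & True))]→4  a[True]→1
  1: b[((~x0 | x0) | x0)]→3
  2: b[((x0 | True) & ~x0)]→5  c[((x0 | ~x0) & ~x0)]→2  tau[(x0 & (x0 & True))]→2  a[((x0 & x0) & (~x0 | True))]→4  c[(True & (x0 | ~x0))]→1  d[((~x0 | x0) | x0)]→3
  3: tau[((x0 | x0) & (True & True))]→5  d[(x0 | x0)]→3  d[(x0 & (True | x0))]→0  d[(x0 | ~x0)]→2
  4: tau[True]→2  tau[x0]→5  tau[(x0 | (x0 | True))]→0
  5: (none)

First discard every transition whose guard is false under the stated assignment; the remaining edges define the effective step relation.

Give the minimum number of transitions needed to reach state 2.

Layered search for 2:
  Layer 0: {0}
  Layer 1: {1,4}
  Layer 2: {2,3}
first hit 2 at d=2 via tau·tau

Answer: 2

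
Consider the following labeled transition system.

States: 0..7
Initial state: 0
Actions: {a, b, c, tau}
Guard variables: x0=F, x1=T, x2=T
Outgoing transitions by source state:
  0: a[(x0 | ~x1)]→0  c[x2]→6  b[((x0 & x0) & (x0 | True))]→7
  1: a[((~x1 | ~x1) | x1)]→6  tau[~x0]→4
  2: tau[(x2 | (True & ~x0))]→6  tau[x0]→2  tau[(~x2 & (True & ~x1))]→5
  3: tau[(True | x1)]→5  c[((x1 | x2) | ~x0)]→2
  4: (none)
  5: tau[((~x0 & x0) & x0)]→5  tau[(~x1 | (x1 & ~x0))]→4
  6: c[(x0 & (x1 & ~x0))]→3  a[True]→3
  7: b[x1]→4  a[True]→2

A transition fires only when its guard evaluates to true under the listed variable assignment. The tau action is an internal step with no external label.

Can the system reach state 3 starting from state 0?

Answer: REACHABLE

Trace:
10 transition(s) survive guard evaluation.
L0 = {0}
L1 = {6}  cumulative {0,6}
L2 = {3}  cumulative {0,3,6}
L3 = {2,5}  cumulative {0,2,3,5,6}
L4 = {4}  cumulative {0,2,3,4,5,6}
R = {0,2,3,4,5,6}
trace reaching 3: c·a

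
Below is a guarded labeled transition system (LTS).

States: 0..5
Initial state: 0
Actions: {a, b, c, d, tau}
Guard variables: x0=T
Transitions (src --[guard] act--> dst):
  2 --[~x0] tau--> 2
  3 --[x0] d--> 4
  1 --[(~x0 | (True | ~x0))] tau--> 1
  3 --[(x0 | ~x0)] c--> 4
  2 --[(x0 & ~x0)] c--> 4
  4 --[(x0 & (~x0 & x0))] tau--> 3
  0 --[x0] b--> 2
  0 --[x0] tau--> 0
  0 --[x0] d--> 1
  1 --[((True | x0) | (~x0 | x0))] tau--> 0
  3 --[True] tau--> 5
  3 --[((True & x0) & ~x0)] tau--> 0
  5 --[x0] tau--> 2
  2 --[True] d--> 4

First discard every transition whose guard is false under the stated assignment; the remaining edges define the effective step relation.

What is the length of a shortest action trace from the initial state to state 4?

Answer: 2

Trace:
BFS to 4:
  Layer 0: {0}
  Layer 1: {1,2}
  Layer 2: {4}
first hit 4 at d=2 via b·d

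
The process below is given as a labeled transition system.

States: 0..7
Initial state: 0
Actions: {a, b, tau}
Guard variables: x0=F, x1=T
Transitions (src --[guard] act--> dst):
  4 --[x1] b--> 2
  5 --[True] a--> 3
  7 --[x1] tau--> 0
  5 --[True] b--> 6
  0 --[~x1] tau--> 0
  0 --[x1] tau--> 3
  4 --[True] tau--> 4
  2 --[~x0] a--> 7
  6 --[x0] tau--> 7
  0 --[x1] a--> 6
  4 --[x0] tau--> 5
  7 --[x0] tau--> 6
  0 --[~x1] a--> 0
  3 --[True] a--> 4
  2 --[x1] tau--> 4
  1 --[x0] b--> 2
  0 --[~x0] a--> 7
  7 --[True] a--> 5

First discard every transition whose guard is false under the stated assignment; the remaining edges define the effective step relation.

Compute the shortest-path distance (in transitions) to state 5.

Layered search for 5:
  Layer 0: {0}
  Layer 1: {3,6,7}
  Layer 2: {4,5}
first hit 5 at d=2 via a·a

Answer: 2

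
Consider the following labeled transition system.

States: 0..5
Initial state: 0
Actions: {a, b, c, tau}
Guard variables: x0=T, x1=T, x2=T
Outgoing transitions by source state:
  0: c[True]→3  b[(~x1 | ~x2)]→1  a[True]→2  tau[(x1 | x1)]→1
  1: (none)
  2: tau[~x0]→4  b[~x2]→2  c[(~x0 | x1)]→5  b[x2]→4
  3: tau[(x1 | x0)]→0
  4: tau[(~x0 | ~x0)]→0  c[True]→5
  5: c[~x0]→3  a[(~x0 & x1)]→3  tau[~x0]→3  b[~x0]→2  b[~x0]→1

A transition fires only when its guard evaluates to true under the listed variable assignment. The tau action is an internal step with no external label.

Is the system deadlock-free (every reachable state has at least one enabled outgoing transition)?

R = {0,1,2,3,4,5}
  0: a→2  c→3  tau→1  [deg 3]
  1: ∅  [STUCK]
  2: b→4  c→5  [deg 2]
  3: tau→0  [deg 1]
  4: c→5  [deg 1]
  5: ∅  [STUCK]
Path to 1: tau

Answer: DEADLOCK at state 1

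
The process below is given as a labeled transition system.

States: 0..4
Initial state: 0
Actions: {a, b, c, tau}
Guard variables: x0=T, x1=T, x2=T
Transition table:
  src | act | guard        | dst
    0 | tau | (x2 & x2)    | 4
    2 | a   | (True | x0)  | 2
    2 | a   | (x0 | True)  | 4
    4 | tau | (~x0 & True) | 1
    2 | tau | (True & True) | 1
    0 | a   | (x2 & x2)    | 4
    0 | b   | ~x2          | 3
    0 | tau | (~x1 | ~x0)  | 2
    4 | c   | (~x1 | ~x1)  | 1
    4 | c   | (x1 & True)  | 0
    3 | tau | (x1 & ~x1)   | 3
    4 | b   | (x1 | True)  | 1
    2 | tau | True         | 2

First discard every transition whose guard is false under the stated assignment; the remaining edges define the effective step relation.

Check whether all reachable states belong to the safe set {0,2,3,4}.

Allowed set {0,2,3,4}
Reach set: {0,1,4}
  0: safe
  1: VIOLATES
  4: safe
witness against invariant: tau·b → 1

Answer: INVARIANT VIOLATED at state 1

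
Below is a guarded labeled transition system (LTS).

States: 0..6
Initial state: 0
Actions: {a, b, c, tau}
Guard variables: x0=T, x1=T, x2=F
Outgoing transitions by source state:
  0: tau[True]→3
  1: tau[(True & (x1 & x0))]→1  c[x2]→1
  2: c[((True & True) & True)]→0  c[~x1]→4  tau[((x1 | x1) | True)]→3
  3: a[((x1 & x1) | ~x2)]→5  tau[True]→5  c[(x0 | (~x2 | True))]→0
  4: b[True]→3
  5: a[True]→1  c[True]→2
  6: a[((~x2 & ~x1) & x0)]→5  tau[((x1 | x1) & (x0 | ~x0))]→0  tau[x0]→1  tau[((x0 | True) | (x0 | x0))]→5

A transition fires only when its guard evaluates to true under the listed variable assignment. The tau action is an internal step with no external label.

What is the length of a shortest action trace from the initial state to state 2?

Answer: 3

Analysis:
Layered search for 2:
  depth 0: {0}
  depth 1: {3}
  depth 2: {5}
  depth 3: {1,2}
2 enters at depth 3; path tau·a·c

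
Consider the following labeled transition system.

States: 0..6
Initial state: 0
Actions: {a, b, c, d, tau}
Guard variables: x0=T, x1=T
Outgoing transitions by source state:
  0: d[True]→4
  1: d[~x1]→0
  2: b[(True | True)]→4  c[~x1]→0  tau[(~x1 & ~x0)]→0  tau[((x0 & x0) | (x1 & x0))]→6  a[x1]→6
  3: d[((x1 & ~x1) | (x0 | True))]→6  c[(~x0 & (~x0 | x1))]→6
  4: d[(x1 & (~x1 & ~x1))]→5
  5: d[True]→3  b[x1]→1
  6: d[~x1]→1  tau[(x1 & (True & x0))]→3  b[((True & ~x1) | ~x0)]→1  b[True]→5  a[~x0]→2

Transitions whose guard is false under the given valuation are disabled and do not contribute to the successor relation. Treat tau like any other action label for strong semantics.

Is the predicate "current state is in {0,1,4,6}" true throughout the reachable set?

Answer: INVARIANT HOLDS

Working:
Safe = {0,1,4,6}
Reach set: {0,4}
  0: ✓
  4: ✓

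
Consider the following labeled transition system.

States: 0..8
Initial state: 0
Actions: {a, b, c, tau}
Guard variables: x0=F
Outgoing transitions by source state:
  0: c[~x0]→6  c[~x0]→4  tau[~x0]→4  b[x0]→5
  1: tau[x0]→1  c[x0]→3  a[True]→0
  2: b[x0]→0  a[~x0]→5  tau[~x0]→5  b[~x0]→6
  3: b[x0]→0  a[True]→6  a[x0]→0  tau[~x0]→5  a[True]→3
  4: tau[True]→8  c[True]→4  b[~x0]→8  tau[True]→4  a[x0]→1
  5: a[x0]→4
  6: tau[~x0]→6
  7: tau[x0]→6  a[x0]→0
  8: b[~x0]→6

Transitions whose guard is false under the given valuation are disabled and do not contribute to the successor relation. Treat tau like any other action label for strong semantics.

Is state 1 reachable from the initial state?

Guard filter leaves 16 enabled edge(s).
L0 = {0}
L1 = {4,6}  total {0,4,6}
L2 = {8}  total {0,4,6,8}
R = {0,4,6,8}

Answer: UNREACHABLE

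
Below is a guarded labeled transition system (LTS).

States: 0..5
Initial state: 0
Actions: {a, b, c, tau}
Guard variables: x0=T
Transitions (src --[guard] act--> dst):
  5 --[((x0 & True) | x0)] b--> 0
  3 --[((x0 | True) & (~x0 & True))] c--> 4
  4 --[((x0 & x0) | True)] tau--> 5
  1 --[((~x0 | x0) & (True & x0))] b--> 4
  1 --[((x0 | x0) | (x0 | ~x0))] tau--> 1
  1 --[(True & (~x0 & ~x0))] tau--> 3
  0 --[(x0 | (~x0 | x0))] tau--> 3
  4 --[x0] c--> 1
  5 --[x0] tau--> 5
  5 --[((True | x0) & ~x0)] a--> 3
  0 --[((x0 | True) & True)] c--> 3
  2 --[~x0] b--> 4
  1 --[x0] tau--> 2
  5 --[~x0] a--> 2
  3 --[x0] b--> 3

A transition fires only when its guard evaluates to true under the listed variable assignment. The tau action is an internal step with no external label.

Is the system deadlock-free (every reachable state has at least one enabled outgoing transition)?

Answer: DEADLOCK-FREE

Working:
Reachable = {0,3}
  0: c→3  tau→3  [deg 2]
  3: b→3  [deg 1]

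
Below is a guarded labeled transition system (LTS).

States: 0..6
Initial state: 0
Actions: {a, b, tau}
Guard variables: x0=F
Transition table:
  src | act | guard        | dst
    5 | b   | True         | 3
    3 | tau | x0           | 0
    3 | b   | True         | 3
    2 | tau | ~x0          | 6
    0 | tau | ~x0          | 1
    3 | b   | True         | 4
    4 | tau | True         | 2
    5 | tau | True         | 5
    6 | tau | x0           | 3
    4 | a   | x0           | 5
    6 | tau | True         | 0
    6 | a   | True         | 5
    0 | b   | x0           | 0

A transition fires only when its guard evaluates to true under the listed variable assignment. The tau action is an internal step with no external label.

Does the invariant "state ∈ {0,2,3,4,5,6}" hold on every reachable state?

Inv-set: {0,2,3,4,5,6}
Reach set: {0,1}
  0: safe
  1: ✗ unsafe
witness against invariant: tau → 1

Answer: INVARIANT VIOLATED at state 1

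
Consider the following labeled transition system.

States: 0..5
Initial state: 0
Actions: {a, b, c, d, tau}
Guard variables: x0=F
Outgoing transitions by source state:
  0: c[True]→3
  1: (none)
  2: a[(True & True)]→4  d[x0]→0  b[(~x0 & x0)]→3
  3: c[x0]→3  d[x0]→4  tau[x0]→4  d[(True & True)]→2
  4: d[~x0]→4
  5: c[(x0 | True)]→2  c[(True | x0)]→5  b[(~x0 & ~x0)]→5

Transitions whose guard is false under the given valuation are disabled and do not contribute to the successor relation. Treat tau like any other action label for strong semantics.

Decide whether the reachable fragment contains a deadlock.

Reach set: {0,2,3,4}
  0: c→3  [deg 1]
  2: a→4  [deg 1]
  3: d→2  [deg 1]
  4: d→4  [deg 1]

Answer: DEADLOCK-FREE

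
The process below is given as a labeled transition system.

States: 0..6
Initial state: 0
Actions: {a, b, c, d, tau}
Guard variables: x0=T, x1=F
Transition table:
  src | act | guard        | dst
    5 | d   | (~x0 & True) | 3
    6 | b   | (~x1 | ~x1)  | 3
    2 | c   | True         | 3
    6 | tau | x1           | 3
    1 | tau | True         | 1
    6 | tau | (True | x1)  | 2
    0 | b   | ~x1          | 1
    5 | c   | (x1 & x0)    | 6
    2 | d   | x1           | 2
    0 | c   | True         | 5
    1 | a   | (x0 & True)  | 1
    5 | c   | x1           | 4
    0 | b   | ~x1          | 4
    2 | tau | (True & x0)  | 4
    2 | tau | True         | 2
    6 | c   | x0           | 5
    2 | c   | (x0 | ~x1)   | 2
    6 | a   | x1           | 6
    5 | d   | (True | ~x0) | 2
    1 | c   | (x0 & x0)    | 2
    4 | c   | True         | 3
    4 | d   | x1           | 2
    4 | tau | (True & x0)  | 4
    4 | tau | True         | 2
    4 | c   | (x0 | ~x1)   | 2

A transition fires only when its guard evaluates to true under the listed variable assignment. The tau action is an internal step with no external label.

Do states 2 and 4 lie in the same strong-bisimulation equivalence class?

Answer: BISIMILAR

Analysis:
Bisimulation quotient by refinement:
  π0 = {{0,1,2,3,4,5,6}}
  π1 = {{0},{1},{2,4},{3},{5},{6}}
6 equivalence class(es) (converged in 2)
2∈{2,4}, 4∈{2,4}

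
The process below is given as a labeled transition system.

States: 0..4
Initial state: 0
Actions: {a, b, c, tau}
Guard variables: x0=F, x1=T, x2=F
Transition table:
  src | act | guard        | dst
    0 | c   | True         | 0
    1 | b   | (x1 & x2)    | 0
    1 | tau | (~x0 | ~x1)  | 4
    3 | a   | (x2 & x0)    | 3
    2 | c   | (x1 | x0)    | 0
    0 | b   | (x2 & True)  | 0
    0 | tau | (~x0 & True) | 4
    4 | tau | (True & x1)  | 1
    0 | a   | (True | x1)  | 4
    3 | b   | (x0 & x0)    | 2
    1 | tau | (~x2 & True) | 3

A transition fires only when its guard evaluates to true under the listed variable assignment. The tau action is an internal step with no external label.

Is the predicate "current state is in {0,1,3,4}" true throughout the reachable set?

Allowed set {0,1,3,4}
R = {0,1,3,4}
  0: safe
  1: safe
  3: safe
  4: safe

Answer: INVARIANT HOLDS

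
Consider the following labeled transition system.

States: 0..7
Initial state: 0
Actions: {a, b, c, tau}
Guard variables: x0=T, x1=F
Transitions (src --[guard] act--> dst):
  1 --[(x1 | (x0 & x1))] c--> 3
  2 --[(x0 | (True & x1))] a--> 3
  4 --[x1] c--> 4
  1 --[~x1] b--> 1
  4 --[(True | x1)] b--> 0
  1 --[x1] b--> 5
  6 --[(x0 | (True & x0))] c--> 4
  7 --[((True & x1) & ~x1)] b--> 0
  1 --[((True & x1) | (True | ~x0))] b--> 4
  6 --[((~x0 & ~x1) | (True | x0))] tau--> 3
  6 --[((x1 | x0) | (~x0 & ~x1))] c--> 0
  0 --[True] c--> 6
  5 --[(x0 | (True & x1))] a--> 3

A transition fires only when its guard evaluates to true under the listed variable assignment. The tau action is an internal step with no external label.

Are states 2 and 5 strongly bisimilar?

Compute ~ classes (split until stable):
  P[0] = {{0,1,2,3,4,5,6,7}}
  P[1] = {{0},{1,4},{2,5},{3,7},{6}}
  P[2] = {{0},{1},{2,5},{3,7},{4},{6}}
stable after 3 split(s): 6 block(s)
2∈{2,5}, 5∈{2,5}

Answer: BISIMILAR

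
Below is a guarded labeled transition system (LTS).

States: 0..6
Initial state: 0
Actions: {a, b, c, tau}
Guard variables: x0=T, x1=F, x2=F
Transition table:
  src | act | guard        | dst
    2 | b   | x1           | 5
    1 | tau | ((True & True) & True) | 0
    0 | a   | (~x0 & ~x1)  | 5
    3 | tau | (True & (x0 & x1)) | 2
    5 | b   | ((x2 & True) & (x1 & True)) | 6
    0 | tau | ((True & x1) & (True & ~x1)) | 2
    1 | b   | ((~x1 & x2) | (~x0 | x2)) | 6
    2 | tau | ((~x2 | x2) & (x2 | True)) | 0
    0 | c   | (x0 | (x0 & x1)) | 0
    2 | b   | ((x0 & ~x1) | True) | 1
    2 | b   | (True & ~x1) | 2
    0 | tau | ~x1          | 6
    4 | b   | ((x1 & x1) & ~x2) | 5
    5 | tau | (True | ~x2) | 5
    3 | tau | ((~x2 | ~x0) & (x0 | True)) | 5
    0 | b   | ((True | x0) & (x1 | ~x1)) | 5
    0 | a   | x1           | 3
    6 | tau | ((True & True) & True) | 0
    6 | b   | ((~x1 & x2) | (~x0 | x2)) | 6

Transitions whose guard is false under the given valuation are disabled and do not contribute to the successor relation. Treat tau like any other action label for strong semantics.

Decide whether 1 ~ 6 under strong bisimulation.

Answer: BISIMILAR

Trace:
Bisimulation quotient by refinement:
  round 0: {{0,1,2,3,4,5,6}}
  round 1: {{0},{1,3,5,6},{2},{4}}
  round 2: {{0},{1,6},{2},{3,5},{4}}
Fixed point at round 3; 5 class(es).
[1]={1,6}  [6]={1,6}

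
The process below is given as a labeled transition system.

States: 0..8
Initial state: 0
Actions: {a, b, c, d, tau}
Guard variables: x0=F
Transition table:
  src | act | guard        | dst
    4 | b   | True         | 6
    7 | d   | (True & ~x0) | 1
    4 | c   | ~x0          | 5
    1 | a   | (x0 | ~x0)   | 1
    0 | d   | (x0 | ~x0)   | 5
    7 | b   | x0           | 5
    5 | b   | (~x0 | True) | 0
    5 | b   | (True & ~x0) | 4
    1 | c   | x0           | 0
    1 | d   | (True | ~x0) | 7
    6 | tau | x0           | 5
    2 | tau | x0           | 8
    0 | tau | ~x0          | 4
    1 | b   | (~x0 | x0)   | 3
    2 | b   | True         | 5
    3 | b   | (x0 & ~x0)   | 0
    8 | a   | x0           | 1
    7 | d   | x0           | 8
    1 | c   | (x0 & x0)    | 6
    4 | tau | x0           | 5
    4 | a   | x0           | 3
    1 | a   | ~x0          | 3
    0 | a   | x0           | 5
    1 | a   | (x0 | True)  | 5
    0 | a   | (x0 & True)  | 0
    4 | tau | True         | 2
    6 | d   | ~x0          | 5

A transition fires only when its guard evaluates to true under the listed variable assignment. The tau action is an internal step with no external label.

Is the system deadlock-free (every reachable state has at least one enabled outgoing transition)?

R = {0,2,4,5,6}
  0: d→5  tau→4  [deg 2]
  2: b→5  [deg 1]
  4: b→6  c→5  tau→2  [deg 3]
  5: b→0  b→4  [deg 2]
  6: d→5  [deg 1]

Answer: DEADLOCK-FREE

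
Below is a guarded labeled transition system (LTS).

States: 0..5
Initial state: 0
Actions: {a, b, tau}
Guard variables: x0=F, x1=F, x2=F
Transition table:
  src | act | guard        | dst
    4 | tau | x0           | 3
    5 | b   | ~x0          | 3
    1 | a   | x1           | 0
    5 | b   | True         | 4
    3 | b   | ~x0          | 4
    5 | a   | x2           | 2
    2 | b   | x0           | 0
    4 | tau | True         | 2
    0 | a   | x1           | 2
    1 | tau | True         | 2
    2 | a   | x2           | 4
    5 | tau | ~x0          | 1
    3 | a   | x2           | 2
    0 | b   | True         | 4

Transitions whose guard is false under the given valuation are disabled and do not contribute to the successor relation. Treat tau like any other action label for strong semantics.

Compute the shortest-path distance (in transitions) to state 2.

Layered search for 2:
  Layer 0: {0}
  Layer 1: {4}
  Layer 2: {2}
depth(2)=2, e.g. b·tau

Answer: 2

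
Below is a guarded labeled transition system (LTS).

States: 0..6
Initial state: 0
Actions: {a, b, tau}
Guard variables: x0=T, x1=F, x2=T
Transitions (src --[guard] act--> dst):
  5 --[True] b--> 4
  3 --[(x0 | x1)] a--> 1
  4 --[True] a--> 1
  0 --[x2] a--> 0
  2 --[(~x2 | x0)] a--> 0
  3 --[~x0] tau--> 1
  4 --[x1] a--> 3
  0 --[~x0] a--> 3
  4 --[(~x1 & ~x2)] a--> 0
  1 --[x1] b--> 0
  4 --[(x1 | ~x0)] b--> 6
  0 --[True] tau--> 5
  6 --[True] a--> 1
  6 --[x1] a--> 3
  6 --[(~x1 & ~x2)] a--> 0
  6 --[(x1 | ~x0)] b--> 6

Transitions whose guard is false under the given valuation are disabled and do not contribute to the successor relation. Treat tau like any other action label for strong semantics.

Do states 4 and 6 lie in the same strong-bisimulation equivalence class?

Refine partition for ~:
  π0 = {{0,1,2,3,4,5,6}}
  π1 = {{0},{1},{2,3,4,6},{5}}
  π2 = {{0},{1},{2},{3,4,6},{5}}
stable after 3 split(s): 5 block(s)
class of 4: {3,4,6}; class of 6: {3,4,6}

Answer: BISIMILAR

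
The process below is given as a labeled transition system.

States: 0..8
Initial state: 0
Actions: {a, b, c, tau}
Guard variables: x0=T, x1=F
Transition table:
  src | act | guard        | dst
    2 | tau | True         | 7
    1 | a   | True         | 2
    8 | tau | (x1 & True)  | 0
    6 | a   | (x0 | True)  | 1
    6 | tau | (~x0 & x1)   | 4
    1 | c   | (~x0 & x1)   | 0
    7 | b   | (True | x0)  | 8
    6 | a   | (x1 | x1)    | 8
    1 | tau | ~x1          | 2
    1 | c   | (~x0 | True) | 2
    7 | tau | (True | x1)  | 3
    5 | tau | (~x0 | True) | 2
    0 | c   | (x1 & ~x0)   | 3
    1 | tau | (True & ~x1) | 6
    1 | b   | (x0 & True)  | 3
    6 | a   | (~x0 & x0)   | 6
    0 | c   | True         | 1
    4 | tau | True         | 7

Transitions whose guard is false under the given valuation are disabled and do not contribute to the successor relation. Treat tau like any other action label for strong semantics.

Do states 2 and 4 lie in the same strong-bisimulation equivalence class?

Answer: BISIMILAR

Working:
Refine partition for ~:
  round 0: {{0,1,2,3,4,5,6,7,8}}
  round 1: {{0},{1},{2,4,5},{3,8},{6},{7}}
  round 2: {{0},{1},{2,4},{3,8},{5},{6},{7}}
stable after 3 split(s): 7 block(s)
[2]={2,4}  [4]={2,4}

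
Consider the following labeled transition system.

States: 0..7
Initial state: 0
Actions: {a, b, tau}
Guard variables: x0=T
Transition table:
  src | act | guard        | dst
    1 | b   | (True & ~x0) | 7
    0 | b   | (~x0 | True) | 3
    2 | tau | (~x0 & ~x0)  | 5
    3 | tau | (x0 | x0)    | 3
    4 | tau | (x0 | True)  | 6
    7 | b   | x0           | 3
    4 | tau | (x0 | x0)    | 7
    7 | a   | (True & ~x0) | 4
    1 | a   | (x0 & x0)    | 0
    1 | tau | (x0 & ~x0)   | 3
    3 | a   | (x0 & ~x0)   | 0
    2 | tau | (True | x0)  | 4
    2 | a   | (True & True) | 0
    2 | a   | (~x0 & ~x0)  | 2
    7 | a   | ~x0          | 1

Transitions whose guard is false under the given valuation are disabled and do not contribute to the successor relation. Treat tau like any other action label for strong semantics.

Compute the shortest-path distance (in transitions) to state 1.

BFS to 1:
  depth 0: {0}
  depth 1: {3}
1 never appears.

Answer: UNREACHABLE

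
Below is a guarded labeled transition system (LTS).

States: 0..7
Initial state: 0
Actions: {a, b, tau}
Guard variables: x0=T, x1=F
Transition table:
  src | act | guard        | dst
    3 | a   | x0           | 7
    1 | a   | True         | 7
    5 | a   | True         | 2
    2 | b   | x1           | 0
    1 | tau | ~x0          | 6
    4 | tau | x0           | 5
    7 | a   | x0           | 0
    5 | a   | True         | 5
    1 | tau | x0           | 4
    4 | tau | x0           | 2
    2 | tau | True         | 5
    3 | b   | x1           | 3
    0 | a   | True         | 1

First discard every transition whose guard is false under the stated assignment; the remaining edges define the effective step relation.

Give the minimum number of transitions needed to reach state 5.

BFS to 5:
  depth 0: {0}
  depth 1: {1}
  depth 2: {4,7}
  depth 3: {2,5}
first hit 5 at d=3 via a·tau·tau

Answer: 3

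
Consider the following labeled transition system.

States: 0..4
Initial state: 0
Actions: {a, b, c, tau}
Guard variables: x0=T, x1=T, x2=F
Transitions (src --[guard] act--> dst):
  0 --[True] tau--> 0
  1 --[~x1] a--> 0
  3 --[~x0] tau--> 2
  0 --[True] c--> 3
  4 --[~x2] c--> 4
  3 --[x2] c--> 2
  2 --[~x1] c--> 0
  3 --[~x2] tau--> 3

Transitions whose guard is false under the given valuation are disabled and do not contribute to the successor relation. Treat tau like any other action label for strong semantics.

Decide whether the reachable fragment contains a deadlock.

Answer: DEADLOCK-FREE

Trace:
Reach set: {0,3}
  0: c→3  tau→0  [2 exit(s)]
  3: tau→3  [1 exit(s)]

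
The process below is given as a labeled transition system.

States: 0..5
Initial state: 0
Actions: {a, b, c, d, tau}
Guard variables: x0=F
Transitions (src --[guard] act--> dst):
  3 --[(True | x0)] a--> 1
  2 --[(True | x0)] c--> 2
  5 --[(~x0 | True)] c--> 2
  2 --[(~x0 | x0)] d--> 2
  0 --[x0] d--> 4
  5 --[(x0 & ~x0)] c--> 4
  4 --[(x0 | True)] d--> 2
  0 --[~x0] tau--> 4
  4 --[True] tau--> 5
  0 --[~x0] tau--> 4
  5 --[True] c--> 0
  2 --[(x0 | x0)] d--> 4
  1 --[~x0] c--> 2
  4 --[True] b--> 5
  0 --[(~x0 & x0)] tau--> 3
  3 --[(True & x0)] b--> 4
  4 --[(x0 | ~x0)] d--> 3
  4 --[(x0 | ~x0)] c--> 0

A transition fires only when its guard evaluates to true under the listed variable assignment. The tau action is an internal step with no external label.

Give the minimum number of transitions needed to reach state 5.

BFS to 5:
  Layer 0: {0}
  Layer 1: {4}
  Layer 2: {2,3,5}
depth(5)=2, e.g. tau·b

Answer: 2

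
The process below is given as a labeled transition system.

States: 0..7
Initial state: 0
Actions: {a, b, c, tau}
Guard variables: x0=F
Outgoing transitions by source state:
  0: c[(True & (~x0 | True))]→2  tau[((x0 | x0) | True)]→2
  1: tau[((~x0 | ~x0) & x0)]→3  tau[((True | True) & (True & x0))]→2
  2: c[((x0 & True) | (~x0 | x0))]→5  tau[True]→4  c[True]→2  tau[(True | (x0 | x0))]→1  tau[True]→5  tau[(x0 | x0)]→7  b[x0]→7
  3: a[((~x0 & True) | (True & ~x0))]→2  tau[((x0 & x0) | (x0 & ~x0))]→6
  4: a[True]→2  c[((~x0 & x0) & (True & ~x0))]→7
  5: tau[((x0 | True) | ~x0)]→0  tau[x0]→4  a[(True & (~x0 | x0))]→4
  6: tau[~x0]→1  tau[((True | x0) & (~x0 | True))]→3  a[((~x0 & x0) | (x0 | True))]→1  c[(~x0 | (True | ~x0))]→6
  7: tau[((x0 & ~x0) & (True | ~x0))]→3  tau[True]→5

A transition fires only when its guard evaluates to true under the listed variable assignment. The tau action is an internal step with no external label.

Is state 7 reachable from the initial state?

After dropping false guards: 16 live edges.
L0 = {0}
L1 = {2}  cumulative {0,2}
L2 = {1,4,5}  cumulative {0,1,2,4,5}
Reachable = {0,1,2,4,5}

Answer: UNREACHABLE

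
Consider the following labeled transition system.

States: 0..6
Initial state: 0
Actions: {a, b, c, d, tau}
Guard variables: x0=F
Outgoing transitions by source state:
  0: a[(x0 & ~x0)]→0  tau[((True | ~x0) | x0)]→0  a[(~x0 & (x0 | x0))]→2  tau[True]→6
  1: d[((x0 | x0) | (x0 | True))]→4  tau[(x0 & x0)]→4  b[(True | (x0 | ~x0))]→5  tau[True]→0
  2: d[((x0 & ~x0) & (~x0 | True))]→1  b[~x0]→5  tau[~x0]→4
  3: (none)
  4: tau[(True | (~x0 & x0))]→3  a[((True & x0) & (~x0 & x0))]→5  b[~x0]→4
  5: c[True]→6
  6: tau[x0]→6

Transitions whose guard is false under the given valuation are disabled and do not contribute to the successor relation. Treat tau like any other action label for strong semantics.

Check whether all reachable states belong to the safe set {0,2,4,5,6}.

Allowed set {0,2,4,5,6}
Reach set: {0,6}
  0: ✓
  6: ✓

Answer: INVARIANT HOLDS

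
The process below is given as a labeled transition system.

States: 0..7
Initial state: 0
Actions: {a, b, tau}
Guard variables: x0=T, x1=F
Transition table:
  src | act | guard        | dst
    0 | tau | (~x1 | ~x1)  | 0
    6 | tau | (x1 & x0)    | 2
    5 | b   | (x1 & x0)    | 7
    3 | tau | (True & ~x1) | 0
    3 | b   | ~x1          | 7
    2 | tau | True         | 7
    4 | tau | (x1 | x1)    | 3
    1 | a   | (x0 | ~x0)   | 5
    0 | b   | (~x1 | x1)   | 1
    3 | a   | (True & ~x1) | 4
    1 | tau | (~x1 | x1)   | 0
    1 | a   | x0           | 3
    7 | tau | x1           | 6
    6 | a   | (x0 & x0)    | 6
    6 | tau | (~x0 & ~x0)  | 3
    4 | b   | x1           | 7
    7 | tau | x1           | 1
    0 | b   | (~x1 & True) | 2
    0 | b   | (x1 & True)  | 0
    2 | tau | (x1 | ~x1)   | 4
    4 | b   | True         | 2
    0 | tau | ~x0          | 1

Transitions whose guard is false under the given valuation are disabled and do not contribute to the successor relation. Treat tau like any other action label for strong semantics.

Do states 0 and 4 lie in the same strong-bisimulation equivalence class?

Answer: NOT BISIMILAR

Trace:
Bisimulation quotient by refinement:
  P[0] = {{0,1,2,3,4,5,6,7}}
  P[1] = {{0},{1},{2},{3},{4},{5,7},{6}}
Fixed point at round 2; 7 class(es).
[0]={0}  [4]={4}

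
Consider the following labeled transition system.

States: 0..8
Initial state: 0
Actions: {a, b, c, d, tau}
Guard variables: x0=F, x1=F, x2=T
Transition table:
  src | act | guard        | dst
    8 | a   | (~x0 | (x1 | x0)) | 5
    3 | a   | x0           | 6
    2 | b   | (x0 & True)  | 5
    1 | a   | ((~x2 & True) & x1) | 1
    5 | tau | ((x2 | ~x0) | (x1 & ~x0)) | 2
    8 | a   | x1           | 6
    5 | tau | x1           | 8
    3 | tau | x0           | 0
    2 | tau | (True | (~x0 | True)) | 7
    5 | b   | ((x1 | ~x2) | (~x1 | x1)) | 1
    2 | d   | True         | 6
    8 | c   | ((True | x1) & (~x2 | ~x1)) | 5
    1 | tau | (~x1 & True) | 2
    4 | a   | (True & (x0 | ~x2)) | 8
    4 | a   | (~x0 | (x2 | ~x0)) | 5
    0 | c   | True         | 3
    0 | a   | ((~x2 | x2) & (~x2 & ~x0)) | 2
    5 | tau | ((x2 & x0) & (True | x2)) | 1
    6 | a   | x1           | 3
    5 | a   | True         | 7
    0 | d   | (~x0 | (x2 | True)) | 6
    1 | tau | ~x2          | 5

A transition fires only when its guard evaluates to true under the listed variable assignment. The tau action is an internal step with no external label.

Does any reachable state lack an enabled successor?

Reachable = {0,3,6}
  0: c→3  d→6  [deg 2]
  3: ∅  [deadlock]
  6: ∅  [deadlock]
Path to 3: c

Answer: DEADLOCK at state 3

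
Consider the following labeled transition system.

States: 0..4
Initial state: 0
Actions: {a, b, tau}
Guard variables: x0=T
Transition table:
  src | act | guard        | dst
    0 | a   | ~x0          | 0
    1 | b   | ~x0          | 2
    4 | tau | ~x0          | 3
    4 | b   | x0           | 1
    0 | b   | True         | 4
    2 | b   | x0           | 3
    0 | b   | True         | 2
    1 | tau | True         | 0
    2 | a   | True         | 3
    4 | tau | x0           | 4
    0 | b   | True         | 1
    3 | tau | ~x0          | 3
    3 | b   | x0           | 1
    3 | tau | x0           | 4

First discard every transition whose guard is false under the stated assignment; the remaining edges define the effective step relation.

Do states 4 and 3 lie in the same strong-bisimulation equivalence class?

Bisimulation quotient by refinement:
  π0 = {{0,1,2,3,4}}
  π1 = {{0},{1},{2},{3,4}}
Fixed point at round 2; 4 class(es).
class of 4: {3,4}; class of 3: {3,4}

Answer: BISIMILAR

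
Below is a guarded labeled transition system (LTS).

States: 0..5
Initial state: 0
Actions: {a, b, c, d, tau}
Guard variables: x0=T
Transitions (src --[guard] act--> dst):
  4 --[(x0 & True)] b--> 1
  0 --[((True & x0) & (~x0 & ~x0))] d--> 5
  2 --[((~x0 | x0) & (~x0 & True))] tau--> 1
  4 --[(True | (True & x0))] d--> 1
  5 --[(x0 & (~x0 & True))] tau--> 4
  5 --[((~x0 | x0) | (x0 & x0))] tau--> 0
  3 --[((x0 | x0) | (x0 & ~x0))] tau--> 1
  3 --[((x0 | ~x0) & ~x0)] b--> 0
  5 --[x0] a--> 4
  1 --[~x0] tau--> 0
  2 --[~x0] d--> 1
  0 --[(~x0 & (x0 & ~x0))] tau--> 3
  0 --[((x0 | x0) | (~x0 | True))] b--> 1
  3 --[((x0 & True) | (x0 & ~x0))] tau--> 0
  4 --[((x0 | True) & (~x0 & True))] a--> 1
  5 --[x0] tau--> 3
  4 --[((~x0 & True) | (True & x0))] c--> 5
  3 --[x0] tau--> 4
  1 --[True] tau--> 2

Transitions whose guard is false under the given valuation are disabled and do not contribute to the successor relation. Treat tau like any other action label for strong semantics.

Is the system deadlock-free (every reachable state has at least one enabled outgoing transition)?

Reach set: {0,1,2}
  0: b→1  [1 exit(s)]
  1: tau→2  [1 exit(s)]
  2: ∅  [STUCK]
witness 2: b·tau

Answer: DEADLOCK at state 2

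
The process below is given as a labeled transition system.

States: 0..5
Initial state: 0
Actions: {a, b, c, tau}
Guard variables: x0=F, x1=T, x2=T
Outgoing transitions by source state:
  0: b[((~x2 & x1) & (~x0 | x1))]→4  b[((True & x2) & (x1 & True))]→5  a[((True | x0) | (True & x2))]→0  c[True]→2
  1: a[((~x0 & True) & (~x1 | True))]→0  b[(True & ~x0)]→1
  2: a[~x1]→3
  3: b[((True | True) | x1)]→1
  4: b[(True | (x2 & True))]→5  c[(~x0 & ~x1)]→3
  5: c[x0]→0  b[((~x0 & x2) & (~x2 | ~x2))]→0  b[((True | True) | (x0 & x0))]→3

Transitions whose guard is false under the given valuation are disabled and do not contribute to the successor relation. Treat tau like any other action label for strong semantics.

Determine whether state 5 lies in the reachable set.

8 transition(s) survive guard evaluation.
L0 = {0}
L1 = {2,5}  total {0,2,5}
L2 = {3}  total {0,2,3,5}
L3 = {1}  total {0,1,2,3,5}
R = {0,1,2,3,5}
witness 5: b

Answer: REACHABLE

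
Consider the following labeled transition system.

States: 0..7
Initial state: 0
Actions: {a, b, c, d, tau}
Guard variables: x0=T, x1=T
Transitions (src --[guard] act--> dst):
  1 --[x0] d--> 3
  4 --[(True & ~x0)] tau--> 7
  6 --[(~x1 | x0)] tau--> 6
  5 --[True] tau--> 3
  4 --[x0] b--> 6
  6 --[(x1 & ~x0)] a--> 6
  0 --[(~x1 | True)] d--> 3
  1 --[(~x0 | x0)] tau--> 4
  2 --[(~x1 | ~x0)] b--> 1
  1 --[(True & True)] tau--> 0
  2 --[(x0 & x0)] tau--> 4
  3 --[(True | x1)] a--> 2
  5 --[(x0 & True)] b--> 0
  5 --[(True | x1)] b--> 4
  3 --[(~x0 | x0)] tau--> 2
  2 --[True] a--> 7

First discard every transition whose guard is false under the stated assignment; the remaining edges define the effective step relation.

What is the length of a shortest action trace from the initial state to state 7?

Breadth-first toward 7:
  Layer 0: {0}
  Layer 1: {3}
  Layer 2: {2}
  Layer 3: {4,7}
depth(7)=3, e.g. d·a·a

Answer: 3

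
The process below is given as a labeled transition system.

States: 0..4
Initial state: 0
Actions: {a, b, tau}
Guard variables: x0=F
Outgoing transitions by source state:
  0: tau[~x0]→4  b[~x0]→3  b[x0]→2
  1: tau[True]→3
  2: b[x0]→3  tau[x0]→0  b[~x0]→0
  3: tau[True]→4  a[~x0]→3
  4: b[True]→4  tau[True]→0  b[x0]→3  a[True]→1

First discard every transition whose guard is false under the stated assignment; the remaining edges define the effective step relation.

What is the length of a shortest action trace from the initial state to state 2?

Answer: UNREACHABLE

Trace:
Breadth-first toward 2:
  Layer 0: {0}
  Layer 1: {3,4}
  Layer 2: {1}
2 never appears.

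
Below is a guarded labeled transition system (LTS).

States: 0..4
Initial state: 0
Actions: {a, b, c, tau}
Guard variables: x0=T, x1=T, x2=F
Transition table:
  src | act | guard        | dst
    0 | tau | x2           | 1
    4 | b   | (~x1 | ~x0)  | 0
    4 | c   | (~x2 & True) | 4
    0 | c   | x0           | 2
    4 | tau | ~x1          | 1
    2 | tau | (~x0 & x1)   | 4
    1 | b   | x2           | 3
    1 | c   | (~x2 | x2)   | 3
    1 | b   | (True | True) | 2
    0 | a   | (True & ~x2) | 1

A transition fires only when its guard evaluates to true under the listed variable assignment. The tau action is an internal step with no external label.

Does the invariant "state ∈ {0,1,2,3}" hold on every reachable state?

Safe = {0,1,2,3}
Reachable = {0,1,2,3}
  0: ok
  1: ok
  2: ok
  3: ok

Answer: INVARIANT HOLDS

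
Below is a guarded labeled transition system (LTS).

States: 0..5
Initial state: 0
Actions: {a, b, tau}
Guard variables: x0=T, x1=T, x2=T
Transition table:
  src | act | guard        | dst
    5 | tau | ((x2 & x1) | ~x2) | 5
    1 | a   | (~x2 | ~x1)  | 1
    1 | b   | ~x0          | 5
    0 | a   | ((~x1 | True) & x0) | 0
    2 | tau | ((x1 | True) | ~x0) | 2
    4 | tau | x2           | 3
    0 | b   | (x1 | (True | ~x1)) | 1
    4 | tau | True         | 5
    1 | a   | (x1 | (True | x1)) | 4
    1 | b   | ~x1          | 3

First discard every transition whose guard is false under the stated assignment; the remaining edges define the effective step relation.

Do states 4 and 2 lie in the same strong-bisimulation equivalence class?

Answer: NOT BISIMILAR

Working:
Compute ~ classes (split until stable):
  P[0] = {{0,1,2,3,4,5}}
  P[1] = {{0},{1},{2,4,5},{3}}
  P[2] = {{0},{1},{2,5},{3},{4}}
Fixed point at round 3; 5 class(es).
[4]={4}  [2]={2,5}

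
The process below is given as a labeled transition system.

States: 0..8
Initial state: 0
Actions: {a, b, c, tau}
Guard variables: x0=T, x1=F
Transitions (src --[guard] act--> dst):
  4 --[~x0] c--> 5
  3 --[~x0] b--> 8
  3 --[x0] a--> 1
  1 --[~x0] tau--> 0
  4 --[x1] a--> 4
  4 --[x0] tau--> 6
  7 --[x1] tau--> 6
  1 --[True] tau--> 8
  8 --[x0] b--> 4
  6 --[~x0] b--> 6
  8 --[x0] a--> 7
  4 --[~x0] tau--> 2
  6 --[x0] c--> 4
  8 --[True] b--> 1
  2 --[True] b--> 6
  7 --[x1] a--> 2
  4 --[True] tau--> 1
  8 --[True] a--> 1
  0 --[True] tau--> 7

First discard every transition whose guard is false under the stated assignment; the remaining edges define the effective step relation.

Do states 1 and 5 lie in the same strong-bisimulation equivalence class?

Refine partition for ~:
  π0 = {{0,1,2,3,4,5,6,7,8}}
  π1 = {{0,1,4},{2},{3},{5,7},{6},{8}}
  π2 = {{0},{1},{2},{3},{4},{5,7},{6},{8}}
stable after 3 split(s): 8 block(s)
class of 1: {1}; class of 5: {5,7}

Answer: NOT BISIMILAR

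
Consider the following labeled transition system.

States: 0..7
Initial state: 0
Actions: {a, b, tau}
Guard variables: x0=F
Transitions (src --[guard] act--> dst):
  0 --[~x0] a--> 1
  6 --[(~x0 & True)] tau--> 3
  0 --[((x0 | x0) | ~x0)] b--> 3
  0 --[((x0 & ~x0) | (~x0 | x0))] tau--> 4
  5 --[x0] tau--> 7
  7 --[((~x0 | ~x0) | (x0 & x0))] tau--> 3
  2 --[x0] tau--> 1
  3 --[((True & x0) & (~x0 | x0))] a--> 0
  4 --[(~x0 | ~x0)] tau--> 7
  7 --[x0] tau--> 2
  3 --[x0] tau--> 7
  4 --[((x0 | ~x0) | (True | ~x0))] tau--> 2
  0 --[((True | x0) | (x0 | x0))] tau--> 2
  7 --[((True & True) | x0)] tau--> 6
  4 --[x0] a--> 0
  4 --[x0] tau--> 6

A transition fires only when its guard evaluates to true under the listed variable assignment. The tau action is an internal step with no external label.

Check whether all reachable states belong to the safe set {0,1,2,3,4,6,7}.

Safe = {0,1,2,3,4,6,7}
Reach set: {0,1,2,3,4,6,7}
  0: ok
  1: ok
  2: ok
  3: ok
  4: ok
  6: ok
  7: ok

Answer: INVARIANT HOLDS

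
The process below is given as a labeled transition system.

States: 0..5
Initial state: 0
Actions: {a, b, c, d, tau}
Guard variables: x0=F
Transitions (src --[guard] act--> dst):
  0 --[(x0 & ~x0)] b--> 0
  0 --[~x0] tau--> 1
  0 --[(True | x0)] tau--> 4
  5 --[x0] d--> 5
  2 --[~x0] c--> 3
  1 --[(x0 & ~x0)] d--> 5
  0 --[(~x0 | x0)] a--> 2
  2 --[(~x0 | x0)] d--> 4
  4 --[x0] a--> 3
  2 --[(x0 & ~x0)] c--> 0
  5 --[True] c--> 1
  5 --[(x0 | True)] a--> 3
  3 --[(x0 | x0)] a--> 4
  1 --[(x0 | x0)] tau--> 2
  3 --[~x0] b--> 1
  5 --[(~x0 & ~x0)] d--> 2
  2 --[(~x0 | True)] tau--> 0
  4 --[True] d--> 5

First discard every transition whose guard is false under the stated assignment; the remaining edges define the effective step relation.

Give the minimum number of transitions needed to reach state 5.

BFS to 5:
  Layer 0: {0}
  Layer 1: {1,2,4}
  Layer 2: {3,5}
depth(5)=2, e.g. tau·d

Answer: 2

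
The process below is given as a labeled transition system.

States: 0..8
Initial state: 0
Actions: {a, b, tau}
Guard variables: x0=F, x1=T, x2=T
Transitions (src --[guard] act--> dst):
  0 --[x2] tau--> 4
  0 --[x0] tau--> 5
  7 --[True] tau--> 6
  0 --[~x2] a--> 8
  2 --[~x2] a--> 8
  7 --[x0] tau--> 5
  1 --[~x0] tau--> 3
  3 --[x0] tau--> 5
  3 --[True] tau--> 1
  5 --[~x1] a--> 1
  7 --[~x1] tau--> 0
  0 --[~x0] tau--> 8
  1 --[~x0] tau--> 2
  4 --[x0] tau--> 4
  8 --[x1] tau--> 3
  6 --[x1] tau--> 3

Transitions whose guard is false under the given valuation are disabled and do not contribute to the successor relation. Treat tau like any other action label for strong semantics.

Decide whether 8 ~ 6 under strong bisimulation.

Answer: BISIMILAR

Working:
Bisimulation quotient by refinement:
  π0 = {{0,1,2,3,4,5,6,7,8}}
  π1 = {{0,1,3,6,7,8},{2,4,5}}
  π2 = {{0,1},{2,4,5},{3,6,7,8}}
  π3 = {{0,1},{2,4,5},{3},{6,7,8}}
  π4 = {{0},{1},{2,4,5},{3},{6,8},{7}}
6 equivalence class(es) (converged in 5)
class of 8: {6,8}; class of 6: {6,8}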